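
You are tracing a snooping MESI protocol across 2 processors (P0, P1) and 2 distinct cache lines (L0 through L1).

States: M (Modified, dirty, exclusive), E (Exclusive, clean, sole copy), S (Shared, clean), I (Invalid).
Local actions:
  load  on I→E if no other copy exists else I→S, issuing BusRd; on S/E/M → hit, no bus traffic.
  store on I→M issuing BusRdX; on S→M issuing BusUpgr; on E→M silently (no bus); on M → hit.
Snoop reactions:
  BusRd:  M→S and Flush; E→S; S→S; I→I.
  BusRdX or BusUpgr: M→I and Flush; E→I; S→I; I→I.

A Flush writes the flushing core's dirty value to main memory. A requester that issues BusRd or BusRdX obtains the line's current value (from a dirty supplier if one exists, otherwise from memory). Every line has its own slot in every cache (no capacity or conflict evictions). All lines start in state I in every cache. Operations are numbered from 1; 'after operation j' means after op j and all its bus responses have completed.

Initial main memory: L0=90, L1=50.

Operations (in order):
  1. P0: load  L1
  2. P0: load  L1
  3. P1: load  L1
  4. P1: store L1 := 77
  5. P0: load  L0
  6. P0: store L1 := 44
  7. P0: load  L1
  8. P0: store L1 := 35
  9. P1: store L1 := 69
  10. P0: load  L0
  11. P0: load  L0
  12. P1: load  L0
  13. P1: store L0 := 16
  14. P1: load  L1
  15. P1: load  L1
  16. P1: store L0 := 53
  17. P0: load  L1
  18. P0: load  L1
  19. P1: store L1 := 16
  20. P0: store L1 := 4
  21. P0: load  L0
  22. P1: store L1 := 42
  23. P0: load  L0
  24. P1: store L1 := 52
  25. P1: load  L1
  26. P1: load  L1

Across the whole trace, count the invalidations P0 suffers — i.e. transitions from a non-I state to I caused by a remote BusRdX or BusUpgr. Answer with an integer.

invalidations = 5

[1] P0: load  L1 | P0:E(50), P1:I | bus: BusRd
[2] P0: load  L1 | P0:E(50), P1:I | bus: none
[3] P1: load  L1 | P0:S(50), P1:S(50) | bus: BusRd
[4] P1: store L1 := 77 | P0:I, P1:M(77) | bus: BusUpgr
[5] P0: load  L0 | P0:E(90), P1:I | bus: BusRd
[6] P0: store L1 := 44 | P0:M(44), P1:I | bus: BusRdX,Flush
[7] P0: load  L1 | P0:M(44), P1:I | bus: none
[8] P0: store L1 := 35 | P0:M(35), P1:I | bus: none
[9] P1: store L1 := 69 | P0:I, P1:M(69) | bus: BusRdX,Flush
[10] P0: load  L0 | P0:E(90), P1:I | bus: none
[11] P0: load  L0 | P0:E(90), P1:I | bus: none
[12] P1: load  L0 | P0:S(90), P1:S(90) | bus: BusRd
[13] P1: store L0 := 16 | P0:I, P1:M(16) | bus: BusUpgr
[14] P1: load  L1 | P0:I, P1:M(69) | bus: none
[15] P1: load  L1 | P0:I, P1:M(69) | bus: none
[16] P1: store L0 := 53 | P0:I, P1:M(53) | bus: none
[17] P0: load  L1 | P0:S(69), P1:S(69) | bus: BusRd,Flush
[18] P0: load  L1 | P0:S(69), P1:S(69) | bus: none
[19] P1: store L1 := 16 | P0:I, P1:M(16) | bus: BusUpgr
[20] P0: store L1 := 4 | P0:M(4), P1:I | bus: BusRdX,Flush
[21] P0: load  L0 | P0:S(53), P1:S(53) | bus: BusRd,Flush
[22] P1: store L1 := 42 | P0:I, P1:M(42) | bus: BusRdX,Flush
[23] P0: load  L0 | P0:S(53), P1:S(53) | bus: none
[24] P1: store L1 := 52 | P0:I, P1:M(52) | bus: none
[25] P1: load  L1 | P0:I, P1:M(52) | bus: none
[26] P1: load  L1 | P0:I, P1:M(52) | bus: none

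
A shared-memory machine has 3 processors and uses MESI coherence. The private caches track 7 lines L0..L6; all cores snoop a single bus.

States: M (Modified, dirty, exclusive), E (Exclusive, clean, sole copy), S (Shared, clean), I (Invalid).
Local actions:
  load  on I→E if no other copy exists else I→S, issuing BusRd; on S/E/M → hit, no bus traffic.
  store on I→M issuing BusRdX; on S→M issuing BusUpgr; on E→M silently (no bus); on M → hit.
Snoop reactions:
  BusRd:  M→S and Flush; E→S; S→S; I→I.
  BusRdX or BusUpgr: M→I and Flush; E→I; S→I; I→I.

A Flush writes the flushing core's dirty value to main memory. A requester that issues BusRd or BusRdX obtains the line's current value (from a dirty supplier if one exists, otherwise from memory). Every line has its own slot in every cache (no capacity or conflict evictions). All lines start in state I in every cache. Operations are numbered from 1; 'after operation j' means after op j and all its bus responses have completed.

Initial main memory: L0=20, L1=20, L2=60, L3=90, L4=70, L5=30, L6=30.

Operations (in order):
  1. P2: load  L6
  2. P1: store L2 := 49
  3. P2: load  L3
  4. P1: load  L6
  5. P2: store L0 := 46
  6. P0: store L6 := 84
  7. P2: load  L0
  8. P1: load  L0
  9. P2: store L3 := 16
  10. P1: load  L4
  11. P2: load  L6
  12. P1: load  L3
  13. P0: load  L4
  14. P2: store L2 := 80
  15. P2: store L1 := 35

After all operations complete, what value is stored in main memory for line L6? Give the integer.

memory[L6] = 84

1. P2: load  L6  bus=[BusRd]  L6: P0=I P1=I P2=E  mem[L6]=30
2. P1: store L2 := 49  bus=[BusRdX]  L2: P0=I P1=M P2=I  mem[L2]=60
3. P2: load  L3  bus=[BusRd]  L3: P0=I P1=I P2=E  mem[L3]=90
4. P1: load  L6  bus=[BusRd]  L6: P0=I P1=S P2=S  mem[L6]=30
5. P2: store L0 := 46  bus=[BusRdX]  L0: P0=I P1=I P2=M  mem[L0]=20
6. P0: store L6 := 84  bus=[BusRdX]  L6: P0=M P1=I P2=I  mem[L6]=30
7. P2: load  L0  bus=[-]  L0: P0=I P1=I P2=M  mem[L0]=20
8. P1: load  L0  bus=[BusRd,Flush]  L0: P0=I P1=S P2=S  mem[L0]=46
9. P2: store L3 := 16  bus=[-]  L3: P0=I P1=I P2=M  mem[L3]=90
10. P1: load  L4  bus=[BusRd]  L4: P0=I P1=E P2=I  mem[L4]=70
11. P2: load  L6  bus=[BusRd,Flush]  L6: P0=S P1=I P2=S  mem[L6]=84
12. P1: load  L3  bus=[BusRd,Flush]  L3: P0=I P1=S P2=S  mem[L3]=16
13. P0: load  L4  bus=[BusRd]  L4: P0=S P1=S P2=I  mem[L4]=70
14. P2: store L2 := 80  bus=[BusRdX,Flush]  L2: P0=I P1=I P2=M  mem[L2]=49
15. P2: store L1 := 35  bus=[BusRdX]  L1: P0=I P1=I P2=M  mem[L1]=20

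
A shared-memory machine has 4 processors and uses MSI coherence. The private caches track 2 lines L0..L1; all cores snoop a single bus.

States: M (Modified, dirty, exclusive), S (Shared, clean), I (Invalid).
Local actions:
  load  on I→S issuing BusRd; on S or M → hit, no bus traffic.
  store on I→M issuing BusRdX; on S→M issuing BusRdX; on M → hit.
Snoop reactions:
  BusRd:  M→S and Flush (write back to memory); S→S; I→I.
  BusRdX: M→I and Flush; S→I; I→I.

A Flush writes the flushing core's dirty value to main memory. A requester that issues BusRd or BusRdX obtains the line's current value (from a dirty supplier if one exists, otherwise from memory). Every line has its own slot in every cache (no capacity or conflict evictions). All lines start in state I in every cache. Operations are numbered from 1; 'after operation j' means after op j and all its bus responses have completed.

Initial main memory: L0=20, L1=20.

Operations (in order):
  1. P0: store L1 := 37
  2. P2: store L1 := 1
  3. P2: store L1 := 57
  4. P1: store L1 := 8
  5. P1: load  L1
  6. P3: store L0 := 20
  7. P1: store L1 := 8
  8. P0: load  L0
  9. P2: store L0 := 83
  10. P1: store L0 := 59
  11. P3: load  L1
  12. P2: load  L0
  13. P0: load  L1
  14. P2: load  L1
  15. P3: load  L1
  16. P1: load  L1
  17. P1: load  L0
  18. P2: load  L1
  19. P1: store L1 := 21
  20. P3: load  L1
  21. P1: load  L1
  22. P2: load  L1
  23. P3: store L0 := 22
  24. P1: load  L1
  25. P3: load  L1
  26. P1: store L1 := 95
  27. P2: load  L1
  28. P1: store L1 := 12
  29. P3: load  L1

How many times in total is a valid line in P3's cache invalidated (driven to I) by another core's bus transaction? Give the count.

step 1: P0: store L1 := 37  ⟶  MIII  (L1)  txn=BusRdX  M[L1]=20
step 2: P2: store L1 := 1  ⟶  IIMI  (L1)  txn=BusRdX+Flush  M[L1]=37
step 3: P2: store L1 := 57  ⟶  IIMI  (L1)  txn=∅  M[L1]=37
step 4: P1: store L1 := 8  ⟶  IMII  (L1)  txn=BusRdX+Flush  M[L1]=57
step 5: P1: load  L1  ⟶  IMII  (L1)  txn=∅  M[L1]=57
step 6: P3: store L0 := 20  ⟶  IIIM  (L0)  txn=BusRdX  M[L0]=20
step 7: P1: store L1 := 8  ⟶  IMII  (L1)  txn=∅  M[L1]=57
step 8: P0: load  L0  ⟶  SIIS  (L0)  txn=BusRd+Flush  M[L0]=20
step 9: P2: store L0 := 83  ⟶  IIMI  (L0)  txn=BusRdX  M[L0]=20
step 10: P1: store L0 := 59  ⟶  IMII  (L0)  txn=BusRdX+Flush  M[L0]=83
step 11: P3: load  L1  ⟶  ISIS  (L1)  txn=BusRd+Flush  M[L1]=8
step 12: P2: load  L0  ⟶  ISSI  (L0)  txn=BusRd+Flush  M[L0]=59
step 13: P0: load  L1  ⟶  SSIS  (L1)  txn=BusRd  M[L1]=8
step 14: P2: load  L1  ⟶  SSSS  (L1)  txn=BusRd  M[L1]=8
step 15: P3: load  L1  ⟶  SSSS  (L1)  txn=∅  M[L1]=8
step 16: P1: load  L1  ⟶  SSSS  (L1)  txn=∅  M[L1]=8
step 17: P1: load  L0  ⟶  ISSI  (L0)  txn=∅  M[L0]=59
step 18: P2: load  L1  ⟶  SSSS  (L1)  txn=∅  M[L1]=8
step 19: P1: store L1 := 21  ⟶  IMII  (L1)  txn=BusRdX  M[L1]=8
step 20: P3: load  L1  ⟶  ISIS  (L1)  txn=BusRd+Flush  M[L1]=21
step 21: P1: load  L1  ⟶  ISIS  (L1)  txn=∅  M[L1]=21
step 22: P2: load  L1  ⟶  ISSS  (L1)  txn=BusRd  M[L1]=21
step 23: P3: store L0 := 22  ⟶  IIIM  (L0)  txn=BusRdX  M[L0]=59
step 24: P1: load  L1  ⟶  ISSS  (L1)  txn=∅  M[L1]=21
step 25: P3: load  L1  ⟶  ISSS  (L1)  txn=∅  M[L1]=21
step 26: P1: store L1 := 95  ⟶  IMII  (L1)  txn=BusRdX  M[L1]=21
step 27: P2: load  L1  ⟶  ISSI  (L1)  txn=BusRd+Flush  M[L1]=95
step 28: P1: store L1 := 12  ⟶  IMII  (L1)  txn=BusRdX  M[L1]=95
step 29: P3: load  L1  ⟶  ISIS  (L1)  txn=BusRd+Flush  M[L1]=12

invalidations = 3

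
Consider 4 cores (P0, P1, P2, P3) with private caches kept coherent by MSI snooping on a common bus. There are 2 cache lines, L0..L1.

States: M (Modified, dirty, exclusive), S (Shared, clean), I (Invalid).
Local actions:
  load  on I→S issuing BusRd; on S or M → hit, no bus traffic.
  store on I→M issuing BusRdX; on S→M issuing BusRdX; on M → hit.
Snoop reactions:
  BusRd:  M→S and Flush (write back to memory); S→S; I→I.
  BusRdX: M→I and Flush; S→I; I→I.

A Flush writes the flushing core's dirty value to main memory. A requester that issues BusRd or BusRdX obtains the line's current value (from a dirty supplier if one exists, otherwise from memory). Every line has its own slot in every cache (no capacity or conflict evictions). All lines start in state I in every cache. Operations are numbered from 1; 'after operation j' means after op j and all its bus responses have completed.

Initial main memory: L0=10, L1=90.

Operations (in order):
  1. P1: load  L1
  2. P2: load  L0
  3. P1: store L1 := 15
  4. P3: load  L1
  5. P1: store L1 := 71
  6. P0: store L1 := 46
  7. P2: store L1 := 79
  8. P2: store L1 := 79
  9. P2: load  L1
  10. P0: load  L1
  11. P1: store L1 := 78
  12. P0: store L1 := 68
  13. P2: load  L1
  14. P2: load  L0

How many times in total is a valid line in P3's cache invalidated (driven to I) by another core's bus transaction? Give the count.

1. P1: load  L1  bus=[BusRd]  L1: P0=I P1=S P2=I P3=I  mem[L1]=90
2. P2: load  L0  bus=[BusRd]  L0: P0=I P1=I P2=S P3=I  mem[L0]=10
3. P1: store L1 := 15  bus=[BusRdX]  L1: P0=I P1=M P2=I P3=I  mem[L1]=90
4. P3: load  L1  bus=[BusRd,Flush]  L1: P0=I P1=S P2=I P3=S  mem[L1]=15
5. P1: store L1 := 71  bus=[BusRdX]  L1: P0=I P1=M P2=I P3=I  mem[L1]=15
6. P0: store L1 := 46  bus=[BusRdX,Flush]  L1: P0=M P1=I P2=I P3=I  mem[L1]=71
7. P2: store L1 := 79  bus=[BusRdX,Flush]  L1: P0=I P1=I P2=M P3=I  mem[L1]=46
8. P2: store L1 := 79  bus=[-]  L1: P0=I P1=I P2=M P3=I  mem[L1]=46
9. P2: load  L1  bus=[-]  L1: P0=I P1=I P2=M P3=I  mem[L1]=46
10. P0: load  L1  bus=[BusRd,Flush]  L1: P0=S P1=I P2=S P3=I  mem[L1]=79
11. P1: store L1 := 78  bus=[BusRdX]  L1: P0=I P1=M P2=I P3=I  mem[L1]=79
12. P0: store L1 := 68  bus=[BusRdX,Flush]  L1: P0=M P1=I P2=I P3=I  mem[L1]=78
13. P2: load  L1  bus=[BusRd,Flush]  L1: P0=S P1=I P2=S P3=I  mem[L1]=68
14. P2: load  L0  bus=[-]  L0: P0=I P1=I P2=S P3=I  mem[L0]=10

invalidations = 1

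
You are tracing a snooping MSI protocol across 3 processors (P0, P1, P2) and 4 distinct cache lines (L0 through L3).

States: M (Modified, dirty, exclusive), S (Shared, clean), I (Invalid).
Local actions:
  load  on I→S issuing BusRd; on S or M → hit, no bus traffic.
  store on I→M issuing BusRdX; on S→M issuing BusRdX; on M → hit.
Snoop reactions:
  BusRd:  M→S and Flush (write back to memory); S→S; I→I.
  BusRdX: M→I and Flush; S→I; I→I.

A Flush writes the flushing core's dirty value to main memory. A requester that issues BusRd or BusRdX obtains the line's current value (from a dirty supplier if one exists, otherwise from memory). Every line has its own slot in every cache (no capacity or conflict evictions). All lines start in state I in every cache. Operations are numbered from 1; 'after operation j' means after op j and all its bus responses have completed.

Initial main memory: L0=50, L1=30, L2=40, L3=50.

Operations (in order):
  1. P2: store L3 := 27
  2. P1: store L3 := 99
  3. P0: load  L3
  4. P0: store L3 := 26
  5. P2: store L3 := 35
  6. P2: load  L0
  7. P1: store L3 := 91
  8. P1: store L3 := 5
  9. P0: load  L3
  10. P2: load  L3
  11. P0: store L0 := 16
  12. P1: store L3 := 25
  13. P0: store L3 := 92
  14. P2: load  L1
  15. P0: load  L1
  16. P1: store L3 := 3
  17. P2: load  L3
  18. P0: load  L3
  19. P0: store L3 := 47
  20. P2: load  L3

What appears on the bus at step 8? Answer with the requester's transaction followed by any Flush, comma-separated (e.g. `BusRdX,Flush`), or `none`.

  op1 P2: store L3 := 27 → I/I/M on L3; bus BusRdX; mem=50
  op2 P1: store L3 := 99 → I/M/I on L3; bus BusRdX Flush; mem=27
  op3 P0: load  L3 → S/S/I on L3; bus BusRd Flush; mem=99
  op4 P0: store L3 := 26 → M/I/I on L3; bus BusRdX; mem=99
  op5 P2: store L3 := 35 → I/I/M on L3; bus BusRdX Flush; mem=26
  op6 P2: load  L0 → I/I/S on L0; bus BusRd; mem=50
  op7 P1: store L3 := 91 → I/M/I on L3; bus BusRdX Flush; mem=35
  op8 P1: store L3 := 5 → I/M/I on L3; bus (none); mem=35
  op9 P0: load  L3 → S/S/I on L3; bus BusRd Flush; mem=5
  op10 P2: load  L3 → S/S/S on L3; bus BusRd; mem=5
  op11 P0: store L0 := 16 → M/I/I on L0; bus BusRdX; mem=50
  op12 P1: store L3 := 25 → I/M/I on L3; bus BusRdX; mem=5
  op13 P0: store L3 := 92 → M/I/I on L3; bus BusRdX Flush; mem=25
  op14 P2: load  L1 → I/I/S on L1; bus BusRd; mem=30
  op15 P0: load  L1 → S/I/S on L1; bus BusRd; mem=30
  op16 P1: store L3 := 3 → I/M/I on L3; bus BusRdX Flush; mem=92
  op17 P2: load  L3 → I/S/S on L3; bus BusRd Flush; mem=3
  op18 P0: load  L3 → S/S/S on L3; bus BusRd; mem=3
  op19 P0: store L3 := 47 → M/I/I on L3; bus BusRdX; mem=3
  op20 P2: load  L3 → S/I/S on L3; bus BusRd Flush; mem=47

bus = none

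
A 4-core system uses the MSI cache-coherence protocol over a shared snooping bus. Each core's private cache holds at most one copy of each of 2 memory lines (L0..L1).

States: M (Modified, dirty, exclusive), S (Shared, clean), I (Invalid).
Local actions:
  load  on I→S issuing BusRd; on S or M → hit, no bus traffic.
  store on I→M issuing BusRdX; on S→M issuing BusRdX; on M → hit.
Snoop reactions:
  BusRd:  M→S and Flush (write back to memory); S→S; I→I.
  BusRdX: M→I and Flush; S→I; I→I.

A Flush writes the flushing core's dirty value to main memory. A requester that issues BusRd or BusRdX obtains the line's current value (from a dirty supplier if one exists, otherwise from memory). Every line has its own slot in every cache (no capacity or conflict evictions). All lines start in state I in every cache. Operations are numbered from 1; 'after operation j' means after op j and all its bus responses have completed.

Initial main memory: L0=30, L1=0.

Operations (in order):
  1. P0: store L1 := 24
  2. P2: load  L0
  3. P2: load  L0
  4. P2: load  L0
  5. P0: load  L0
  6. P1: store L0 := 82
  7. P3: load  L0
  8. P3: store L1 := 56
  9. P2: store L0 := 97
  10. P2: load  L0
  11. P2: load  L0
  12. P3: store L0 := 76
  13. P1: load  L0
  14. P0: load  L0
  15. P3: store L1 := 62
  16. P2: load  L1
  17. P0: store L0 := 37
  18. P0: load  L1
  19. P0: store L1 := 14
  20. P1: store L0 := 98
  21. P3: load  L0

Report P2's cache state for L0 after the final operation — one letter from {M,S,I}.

state = I

step 1: P0: store L1 := 24  ⟶  MIII  (L1)  txn=BusRdX  M[L1]=0
step 2: P2: load  L0  ⟶  IISI  (L0)  txn=BusRd  M[L0]=30
step 3: P2: load  L0  ⟶  IISI  (L0)  txn=∅  M[L0]=30
step 4: P2: load  L0  ⟶  IISI  (L0)  txn=∅  M[L0]=30
step 5: P0: load  L0  ⟶  SISI  (L0)  txn=BusRd  M[L0]=30
step 6: P1: store L0 := 82  ⟶  IMII  (L0)  txn=BusRdX  M[L0]=30
step 7: P3: load  L0  ⟶  ISIS  (L0)  txn=BusRd+Flush  M[L0]=82
step 8: P3: store L1 := 56  ⟶  IIIM  (L1)  txn=BusRdX+Flush  M[L1]=24
step 9: P2: store L0 := 97  ⟶  IIMI  (L0)  txn=BusRdX  M[L0]=82
step 10: P2: load  L0  ⟶  IIMI  (L0)  txn=∅  M[L0]=82
step 11: P2: load  L0  ⟶  IIMI  (L0)  txn=∅  M[L0]=82
step 12: P3: store L0 := 76  ⟶  IIIM  (L0)  txn=BusRdX+Flush  M[L0]=97
step 13: P1: load  L0  ⟶  ISIS  (L0)  txn=BusRd+Flush  M[L0]=76
step 14: P0: load  L0  ⟶  SSIS  (L0)  txn=BusRd  M[L0]=76
step 15: P3: store L1 := 62  ⟶  IIIM  (L1)  txn=∅  M[L1]=24
step 16: P2: load  L1  ⟶  IISS  (L1)  txn=BusRd+Flush  M[L1]=62
step 17: P0: store L0 := 37  ⟶  MIII  (L0)  txn=BusRdX  M[L0]=76
step 18: P0: load  L1  ⟶  SISS  (L1)  txn=BusRd  M[L1]=62
step 19: P0: store L1 := 14  ⟶  MIII  (L1)  txn=BusRdX  M[L1]=62
step 20: P1: store L0 := 98  ⟶  IMII  (L0)  txn=BusRdX+Flush  M[L0]=37
step 21: P3: load  L0  ⟶  ISIS  (L0)  txn=BusRd+Flush  M[L0]=98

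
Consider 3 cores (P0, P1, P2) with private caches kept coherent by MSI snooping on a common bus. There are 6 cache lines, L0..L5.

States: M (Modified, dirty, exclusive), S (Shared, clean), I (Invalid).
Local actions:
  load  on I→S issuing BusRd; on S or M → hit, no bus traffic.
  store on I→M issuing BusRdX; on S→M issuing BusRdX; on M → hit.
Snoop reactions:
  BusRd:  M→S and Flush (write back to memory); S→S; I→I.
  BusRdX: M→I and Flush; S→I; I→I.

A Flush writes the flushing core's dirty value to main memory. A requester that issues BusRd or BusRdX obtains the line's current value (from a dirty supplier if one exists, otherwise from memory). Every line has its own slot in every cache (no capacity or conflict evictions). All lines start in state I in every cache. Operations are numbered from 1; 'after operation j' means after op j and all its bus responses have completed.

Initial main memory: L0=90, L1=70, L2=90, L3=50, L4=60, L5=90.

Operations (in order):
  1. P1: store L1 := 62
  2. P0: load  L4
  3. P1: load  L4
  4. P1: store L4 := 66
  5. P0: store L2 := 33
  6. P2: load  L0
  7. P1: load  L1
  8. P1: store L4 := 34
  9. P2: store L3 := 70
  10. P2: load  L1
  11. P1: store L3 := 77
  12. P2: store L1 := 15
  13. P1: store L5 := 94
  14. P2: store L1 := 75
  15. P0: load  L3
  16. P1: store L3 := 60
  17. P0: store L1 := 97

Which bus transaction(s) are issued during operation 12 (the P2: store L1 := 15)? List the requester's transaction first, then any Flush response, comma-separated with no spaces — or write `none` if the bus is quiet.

step 1: P1: store L1 := 62  ⟶  IMI  (L1)  txn=BusRdX  M[L1]=70
step 2: P0: load  L4  ⟶  SII  (L4)  txn=BusRd  M[L4]=60
step 3: P1: load  L4  ⟶  SSI  (L4)  txn=BusRd  M[L4]=60
step 4: P1: store L4 := 66  ⟶  IMI  (L4)  txn=BusRdX  M[L4]=60
step 5: P0: store L2 := 33  ⟶  MII  (L2)  txn=BusRdX  M[L2]=90
step 6: P2: load  L0  ⟶  IIS  (L0)  txn=BusRd  M[L0]=90
step 7: P1: load  L1  ⟶  IMI  (L1)  txn=∅  M[L1]=70
step 8: P1: store L4 := 34  ⟶  IMI  (L4)  txn=∅  M[L4]=60
step 9: P2: store L3 := 70  ⟶  IIM  (L3)  txn=BusRdX  M[L3]=50
step 10: P2: load  L1  ⟶  ISS  (L1)  txn=BusRd+Flush  M[L1]=62
step 11: P1: store L3 := 77  ⟶  IMI  (L3)  txn=BusRdX+Flush  M[L3]=70
step 12: P2: store L1 := 15  ⟶  IIM  (L1)  txn=BusRdX  M[L1]=62
step 13: P1: store L5 := 94  ⟶  IMI  (L5)  txn=BusRdX  M[L5]=90
step 14: P2: store L1 := 75  ⟶  IIM  (L1)  txn=∅  M[L1]=62
step 15: P0: load  L3  ⟶  SSI  (L3)  txn=BusRd+Flush  M[L3]=77
step 16: P1: store L3 := 60  ⟶  IMI  (L3)  txn=BusRdX  M[L3]=77
step 17: P0: store L1 := 97  ⟶  MII  (L1)  txn=BusRdX+Flush  M[L1]=75

bus = BusRdX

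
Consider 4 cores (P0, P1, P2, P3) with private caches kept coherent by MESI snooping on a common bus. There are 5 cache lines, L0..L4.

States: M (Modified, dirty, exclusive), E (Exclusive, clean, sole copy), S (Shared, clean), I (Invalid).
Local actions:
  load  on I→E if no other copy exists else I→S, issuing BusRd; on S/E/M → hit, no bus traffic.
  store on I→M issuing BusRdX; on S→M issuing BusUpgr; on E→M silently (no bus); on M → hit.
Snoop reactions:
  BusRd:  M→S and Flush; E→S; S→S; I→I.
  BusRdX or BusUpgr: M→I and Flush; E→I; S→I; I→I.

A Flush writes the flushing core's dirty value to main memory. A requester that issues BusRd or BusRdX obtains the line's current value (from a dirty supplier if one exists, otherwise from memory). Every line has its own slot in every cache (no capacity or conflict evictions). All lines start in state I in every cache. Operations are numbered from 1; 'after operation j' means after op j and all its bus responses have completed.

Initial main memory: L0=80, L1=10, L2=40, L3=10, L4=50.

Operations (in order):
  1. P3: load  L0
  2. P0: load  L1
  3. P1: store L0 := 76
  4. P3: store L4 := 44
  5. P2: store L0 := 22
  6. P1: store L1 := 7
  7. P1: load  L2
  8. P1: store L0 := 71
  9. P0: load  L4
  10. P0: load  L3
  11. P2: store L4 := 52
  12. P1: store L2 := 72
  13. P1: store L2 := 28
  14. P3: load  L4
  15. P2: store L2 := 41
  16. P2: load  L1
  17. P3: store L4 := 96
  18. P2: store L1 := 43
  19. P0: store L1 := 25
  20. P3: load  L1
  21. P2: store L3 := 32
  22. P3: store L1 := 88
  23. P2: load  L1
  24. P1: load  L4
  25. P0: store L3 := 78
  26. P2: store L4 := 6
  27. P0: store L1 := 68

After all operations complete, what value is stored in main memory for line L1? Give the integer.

[1] P3: load  L0 | P0:I, P1:I, P2:I, P3:E(80) | bus: BusRd
[2] P0: load  L1 | P0:E(10), P1:I, P2:I, P3:I | bus: BusRd
[3] P1: store L0 := 76 | P0:I, P1:M(76), P2:I, P3:I | bus: BusRdX
[4] P3: store L4 := 44 | P0:I, P1:I, P2:I, P3:M(44) | bus: BusRdX
[5] P2: store L0 := 22 | P0:I, P1:I, P2:M(22), P3:I | bus: BusRdX,Flush
[6] P1: store L1 := 7 | P0:I, P1:M(7), P2:I, P3:I | bus: BusRdX
[7] P1: load  L2 | P0:I, P1:E(40), P2:I, P3:I | bus: BusRd
[8] P1: store L0 := 71 | P0:I, P1:M(71), P2:I, P3:I | bus: BusRdX,Flush
[9] P0: load  L4 | P0:S(44), P1:I, P2:I, P3:S(44) | bus: BusRd,Flush
[10] P0: load  L3 | P0:E(10), P1:I, P2:I, P3:I | bus: BusRd
[11] P2: store L4 := 52 | P0:I, P1:I, P2:M(52), P3:I | bus: BusRdX
[12] P1: store L2 := 72 | P0:I, P1:M(72), P2:I, P3:I | bus: none
[13] P1: store L2 := 28 | P0:I, P1:M(28), P2:I, P3:I | bus: none
[14] P3: load  L4 | P0:I, P1:I, P2:S(52), P3:S(52) | bus: BusRd,Flush
[15] P2: store L2 := 41 | P0:I, P1:I, P2:M(41), P3:I | bus: BusRdX,Flush
[16] P2: load  L1 | P0:I, P1:S(7), P2:S(7), P3:I | bus: BusRd,Flush
[17] P3: store L4 := 96 | P0:I, P1:I, P2:I, P3:M(96) | bus: BusUpgr
[18] P2: store L1 := 43 | P0:I, P1:I, P2:M(43), P3:I | bus: BusUpgr
[19] P0: store L1 := 25 | P0:M(25), P1:I, P2:I, P3:I | bus: BusRdX,Flush
[20] P3: load  L1 | P0:S(25), P1:I, P2:I, P3:S(25) | bus: BusRd,Flush
[21] P2: store L3 := 32 | P0:I, P1:I, P2:M(32), P3:I | bus: BusRdX
[22] P3: store L1 := 88 | P0:I, P1:I, P2:I, P3:M(88) | bus: BusUpgr
[23] P2: load  L1 | P0:I, P1:I, P2:S(88), P3:S(88) | bus: BusRd,Flush
[24] P1: load  L4 | P0:I, P1:S(96), P2:I, P3:S(96) | bus: BusRd,Flush
[25] P0: store L3 := 78 | P0:M(78), P1:I, P2:I, P3:I | bus: BusRdX,Flush
[26] P2: store L4 := 6 | P0:I, P1:I, P2:M(6), P3:I | bus: BusRdX
[27] P0: store L1 := 68 | P0:M(68), P1:I, P2:I, P3:I | bus: BusRdX

memory[L1] = 88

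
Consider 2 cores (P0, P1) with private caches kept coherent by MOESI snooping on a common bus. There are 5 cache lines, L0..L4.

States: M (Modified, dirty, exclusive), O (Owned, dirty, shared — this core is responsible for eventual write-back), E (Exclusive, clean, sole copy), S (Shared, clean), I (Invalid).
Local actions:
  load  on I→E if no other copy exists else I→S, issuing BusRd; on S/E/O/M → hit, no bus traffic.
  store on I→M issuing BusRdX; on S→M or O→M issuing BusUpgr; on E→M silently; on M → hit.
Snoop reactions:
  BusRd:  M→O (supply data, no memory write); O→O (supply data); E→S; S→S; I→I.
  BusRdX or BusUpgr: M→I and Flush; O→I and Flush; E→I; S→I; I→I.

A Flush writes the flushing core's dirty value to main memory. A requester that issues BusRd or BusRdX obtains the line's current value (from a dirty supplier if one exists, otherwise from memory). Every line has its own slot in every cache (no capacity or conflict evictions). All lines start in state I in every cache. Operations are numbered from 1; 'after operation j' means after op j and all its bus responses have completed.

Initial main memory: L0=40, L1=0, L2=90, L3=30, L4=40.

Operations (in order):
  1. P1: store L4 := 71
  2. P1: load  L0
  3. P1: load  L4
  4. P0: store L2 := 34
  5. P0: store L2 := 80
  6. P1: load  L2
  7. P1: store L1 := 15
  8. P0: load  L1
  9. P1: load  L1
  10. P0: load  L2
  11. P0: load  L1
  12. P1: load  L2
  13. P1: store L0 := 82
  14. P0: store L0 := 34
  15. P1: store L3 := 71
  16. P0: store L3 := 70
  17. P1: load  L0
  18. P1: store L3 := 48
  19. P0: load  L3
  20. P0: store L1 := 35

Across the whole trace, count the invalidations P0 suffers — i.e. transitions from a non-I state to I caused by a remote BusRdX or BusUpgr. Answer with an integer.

invalidations = 1

1. P1: store L4 := 71  bus=[BusRdX]  L4: P0=I P1=M  mem[L4]=40
2. P1: load  L0  bus=[BusRd]  L0: P0=I P1=E  mem[L0]=40
3. P1: load  L4  bus=[-]  L4: P0=I P1=M  mem[L4]=40
4. P0: store L2 := 34  bus=[BusRdX]  L2: P0=M P1=I  mem[L2]=90
5. P0: store L2 := 80  bus=[-]  L2: P0=M P1=I  mem[L2]=90
6. P1: load  L2  bus=[BusRd]  L2: P0=O P1=S  mem[L2]=90
7. P1: store L1 := 15  bus=[BusRdX]  L1: P0=I P1=M  mem[L1]=0
8. P0: load  L1  bus=[BusRd]  L1: P0=S P1=O  mem[L1]=0
9. P1: load  L1  bus=[-]  L1: P0=S P1=O  mem[L1]=0
10. P0: load  L2  bus=[-]  L2: P0=O P1=S  mem[L2]=90
11. P0: load  L1  bus=[-]  L1: P0=S P1=O  mem[L1]=0
12. P1: load  L2  bus=[-]  L2: P0=O P1=S  mem[L2]=90
13. P1: store L0 := 82  bus=[-]  L0: P0=I P1=M  mem[L0]=40
14. P0: store L0 := 34  bus=[BusRdX,Flush]  L0: P0=M P1=I  mem[L0]=82
15. P1: store L3 := 71  bus=[BusRdX]  L3: P0=I P1=M  mem[L3]=30
16. P0: store L3 := 70  bus=[BusRdX,Flush]  L3: P0=M P1=I  mem[L3]=71
17. P1: load  L0  bus=[BusRd]  L0: P0=O P1=S  mem[L0]=82
18. P1: store L3 := 48  bus=[BusRdX,Flush]  L3: P0=I P1=M  mem[L3]=70
19. P0: load  L3  bus=[BusRd]  L3: P0=S P1=O  mem[L3]=70
20. P0: store L1 := 35  bus=[BusUpgr,Flush]  L1: P0=M P1=I  mem[L1]=15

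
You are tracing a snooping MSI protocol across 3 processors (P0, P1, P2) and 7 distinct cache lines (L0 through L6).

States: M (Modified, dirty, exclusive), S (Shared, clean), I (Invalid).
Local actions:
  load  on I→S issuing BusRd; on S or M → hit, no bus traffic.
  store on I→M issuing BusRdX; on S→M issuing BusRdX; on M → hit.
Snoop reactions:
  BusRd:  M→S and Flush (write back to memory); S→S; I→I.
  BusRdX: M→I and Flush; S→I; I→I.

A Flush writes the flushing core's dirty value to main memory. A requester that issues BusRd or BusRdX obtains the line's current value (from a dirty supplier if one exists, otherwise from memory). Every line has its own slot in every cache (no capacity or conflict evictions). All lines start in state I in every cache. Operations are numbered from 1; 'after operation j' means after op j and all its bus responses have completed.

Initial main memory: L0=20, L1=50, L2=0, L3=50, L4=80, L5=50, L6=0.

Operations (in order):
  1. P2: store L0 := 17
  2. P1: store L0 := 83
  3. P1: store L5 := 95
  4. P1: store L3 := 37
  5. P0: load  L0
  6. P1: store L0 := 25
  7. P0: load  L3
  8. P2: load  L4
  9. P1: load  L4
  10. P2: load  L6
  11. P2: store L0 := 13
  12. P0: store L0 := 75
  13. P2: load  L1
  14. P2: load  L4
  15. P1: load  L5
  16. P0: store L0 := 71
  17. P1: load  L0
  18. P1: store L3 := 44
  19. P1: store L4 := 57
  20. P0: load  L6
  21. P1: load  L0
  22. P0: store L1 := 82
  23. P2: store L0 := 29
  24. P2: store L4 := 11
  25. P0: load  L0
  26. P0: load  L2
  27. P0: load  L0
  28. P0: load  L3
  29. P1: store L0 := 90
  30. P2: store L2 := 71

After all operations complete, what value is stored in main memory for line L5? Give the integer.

[1] P2: store L0 := 17 | P0:I, P1:I, P2:M(17) | bus: BusRdX
[2] P1: store L0 := 83 | P0:I, P1:M(83), P2:I | bus: BusRdX,Flush
[3] P1: store L5 := 95 | P0:I, P1:M(95), P2:I | bus: BusRdX
[4] P1: store L3 := 37 | P0:I, P1:M(37), P2:I | bus: BusRdX
[5] P0: load  L0 | P0:S(83), P1:S(83), P2:I | bus: BusRd,Flush
[6] P1: store L0 := 25 | P0:I, P1:M(25), P2:I | bus: BusRdX
[7] P0: load  L3 | P0:S(37), P1:S(37), P2:I | bus: BusRd,Flush
[8] P2: load  L4 | P0:I, P1:I, P2:S(80) | bus: BusRd
[9] P1: load  L4 | P0:I, P1:S(80), P2:S(80) | bus: BusRd
[10] P2: load  L6 | P0:I, P1:I, P2:S(0) | bus: BusRd
[11] P2: store L0 := 13 | P0:I, P1:I, P2:M(13) | bus: BusRdX,Flush
[12] P0: store L0 := 75 | P0:M(75), P1:I, P2:I | bus: BusRdX,Flush
[13] P2: load  L1 | P0:I, P1:I, P2:S(50) | bus: BusRd
[14] P2: load  L4 | P0:I, P1:S(80), P2:S(80) | bus: none
[15] P1: load  L5 | P0:I, P1:M(95), P2:I | bus: none
[16] P0: store L0 := 71 | P0:M(71), P1:I, P2:I | bus: none
[17] P1: load  L0 | P0:S(71), P1:S(71), P2:I | bus: BusRd,Flush
[18] P1: store L3 := 44 | P0:I, P1:M(44), P2:I | bus: BusRdX
[19] P1: store L4 := 57 | P0:I, P1:M(57), P2:I | bus: BusRdX
[20] P0: load  L6 | P0:S(0), P1:I, P2:S(0) | bus: BusRd
[21] P1: load  L0 | P0:S(71), P1:S(71), P2:I | bus: none
[22] P0: store L1 := 82 | P0:M(82), P1:I, P2:I | bus: BusRdX
[23] P2: store L0 := 29 | P0:I, P1:I, P2:M(29) | bus: BusRdX
[24] P2: store L4 := 11 | P0:I, P1:I, P2:M(11) | bus: BusRdX,Flush
[25] P0: load  L0 | P0:S(29), P1:I, P2:S(29) | bus: BusRd,Flush
[26] P0: load  L2 | P0:S(0), P1:I, P2:I | bus: BusRd
[27] P0: load  L0 | P0:S(29), P1:I, P2:S(29) | bus: none
[28] P0: load  L3 | P0:S(44), P1:S(44), P2:I | bus: BusRd,Flush
[29] P1: store L0 := 90 | P0:I, P1:M(90), P2:I | bus: BusRdX
[30] P2: store L2 := 71 | P0:I, P1:I, P2:M(71) | bus: BusRdX

memory[L5] = 50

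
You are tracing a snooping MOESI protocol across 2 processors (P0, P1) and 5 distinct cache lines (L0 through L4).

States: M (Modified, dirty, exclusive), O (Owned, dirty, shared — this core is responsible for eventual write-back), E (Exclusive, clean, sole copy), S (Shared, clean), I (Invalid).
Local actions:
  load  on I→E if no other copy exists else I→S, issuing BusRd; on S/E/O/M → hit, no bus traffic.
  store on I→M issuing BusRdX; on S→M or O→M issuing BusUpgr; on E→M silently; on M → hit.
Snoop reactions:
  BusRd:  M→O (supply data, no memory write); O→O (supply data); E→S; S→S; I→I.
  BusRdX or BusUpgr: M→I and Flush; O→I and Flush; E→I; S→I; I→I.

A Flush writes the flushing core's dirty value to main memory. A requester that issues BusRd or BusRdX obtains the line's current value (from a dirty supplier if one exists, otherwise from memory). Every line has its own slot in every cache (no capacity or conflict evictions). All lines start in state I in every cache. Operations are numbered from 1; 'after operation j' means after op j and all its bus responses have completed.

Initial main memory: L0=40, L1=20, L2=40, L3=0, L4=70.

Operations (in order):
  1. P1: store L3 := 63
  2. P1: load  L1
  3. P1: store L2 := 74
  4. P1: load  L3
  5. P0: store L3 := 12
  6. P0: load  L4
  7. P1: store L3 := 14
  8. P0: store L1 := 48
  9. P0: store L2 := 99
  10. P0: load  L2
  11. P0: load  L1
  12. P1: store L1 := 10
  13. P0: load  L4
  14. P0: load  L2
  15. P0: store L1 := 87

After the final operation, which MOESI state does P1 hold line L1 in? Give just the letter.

state = I

1. P1: store L3 := 63  bus=[BusRdX]  L3: P0=I P1=M  mem[L3]=0
2. P1: load  L1  bus=[BusRd]  L1: P0=I P1=E  mem[L1]=20
3. P1: store L2 := 74  bus=[BusRdX]  L2: P0=I P1=M  mem[L2]=40
4. P1: load  L3  bus=[-]  L3: P0=I P1=M  mem[L3]=0
5. P0: store L3 := 12  bus=[BusRdX,Flush]  L3: P0=M P1=I  mem[L3]=63
6. P0: load  L4  bus=[BusRd]  L4: P0=E P1=I  mem[L4]=70
7. P1: store L3 := 14  bus=[BusRdX,Flush]  L3: P0=I P1=M  mem[L3]=12
8. P0: store L1 := 48  bus=[BusRdX]  L1: P0=M P1=I  mem[L1]=20
9. P0: store L2 := 99  bus=[BusRdX,Flush]  L2: P0=M P1=I  mem[L2]=74
10. P0: load  L2  bus=[-]  L2: P0=M P1=I  mem[L2]=74
11. P0: load  L1  bus=[-]  L1: P0=M P1=I  mem[L1]=20
12. P1: store L1 := 10  bus=[BusRdX,Flush]  L1: P0=I P1=M  mem[L1]=48
13. P0: load  L4  bus=[-]  L4: P0=E P1=I  mem[L4]=70
14. P0: load  L2  bus=[-]  L2: P0=M P1=I  mem[L2]=74
15. P0: store L1 := 87  bus=[BusRdX,Flush]  L1: P0=M P1=I  mem[L1]=10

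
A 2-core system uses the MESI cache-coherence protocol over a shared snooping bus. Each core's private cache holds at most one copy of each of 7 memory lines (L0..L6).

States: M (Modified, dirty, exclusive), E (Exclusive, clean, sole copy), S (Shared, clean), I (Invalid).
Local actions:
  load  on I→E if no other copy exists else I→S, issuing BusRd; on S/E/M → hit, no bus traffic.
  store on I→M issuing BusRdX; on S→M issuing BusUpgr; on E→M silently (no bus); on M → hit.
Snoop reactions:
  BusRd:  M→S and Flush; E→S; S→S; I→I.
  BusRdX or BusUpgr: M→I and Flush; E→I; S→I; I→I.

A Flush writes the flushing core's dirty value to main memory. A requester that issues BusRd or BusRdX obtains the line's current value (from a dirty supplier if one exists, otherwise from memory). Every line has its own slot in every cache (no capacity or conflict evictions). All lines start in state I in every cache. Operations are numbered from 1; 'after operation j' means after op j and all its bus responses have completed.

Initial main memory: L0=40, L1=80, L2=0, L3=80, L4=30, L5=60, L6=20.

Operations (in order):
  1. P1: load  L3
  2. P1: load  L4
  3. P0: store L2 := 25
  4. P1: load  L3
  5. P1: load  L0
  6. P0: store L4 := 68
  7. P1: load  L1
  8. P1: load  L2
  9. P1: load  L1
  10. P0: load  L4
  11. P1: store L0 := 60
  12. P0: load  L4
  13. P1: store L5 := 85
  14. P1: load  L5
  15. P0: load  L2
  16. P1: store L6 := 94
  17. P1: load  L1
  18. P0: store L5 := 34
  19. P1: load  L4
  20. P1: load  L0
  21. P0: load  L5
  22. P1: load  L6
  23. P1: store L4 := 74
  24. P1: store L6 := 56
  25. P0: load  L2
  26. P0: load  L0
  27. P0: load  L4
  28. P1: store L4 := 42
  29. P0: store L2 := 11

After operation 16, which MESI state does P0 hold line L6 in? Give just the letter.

state = I

[1] P1: load  L3 | P0:I, P1:E(80) | bus: BusRd
[2] P1: load  L4 | P0:I, P1:E(30) | bus: BusRd
[3] P0: store L2 := 25 | P0:M(25), P1:I | bus: BusRdX
[4] P1: load  L3 | P0:I, P1:E(80) | bus: none
[5] P1: load  L0 | P0:I, P1:E(40) | bus: BusRd
[6] P0: store L4 := 68 | P0:M(68), P1:I | bus: BusRdX
[7] P1: load  L1 | P0:I, P1:E(80) | bus: BusRd
[8] P1: load  L2 | P0:S(25), P1:S(25) | bus: BusRd,Flush
[9] P1: load  L1 | P0:I, P1:E(80) | bus: none
[10] P0: load  L4 | P0:M(68), P1:I | bus: none
[11] P1: store L0 := 60 | P0:I, P1:M(60) | bus: none
[12] P0: load  L4 | P0:M(68), P1:I | bus: none
[13] P1: store L5 := 85 | P0:I, P1:M(85) | bus: BusRdX
[14] P1: load  L5 | P0:I, P1:M(85) | bus: none
[15] P0: load  L2 | P0:S(25), P1:S(25) | bus: none
[16] P1: store L6 := 94 | P0:I, P1:M(94) | bus: BusRdX
[17] P1: load  L1 | P0:I, P1:E(80) | bus: none
[18] P0: store L5 := 34 | P0:M(34), P1:I | bus: BusRdX,Flush
[19] P1: load  L4 | P0:S(68), P1:S(68) | bus: BusRd,Flush
[20] P1: load  L0 | P0:I, P1:M(60) | bus: none
[21] P0: load  L5 | P0:M(34), P1:I | bus: none
[22] P1: load  L6 | P0:I, P1:M(94) | bus: none
[23] P1: store L4 := 74 | P0:I, P1:M(74) | bus: BusUpgr
[24] P1: store L6 := 56 | P0:I, P1:M(56) | bus: none
[25] P0: load  L2 | P0:S(25), P1:S(25) | bus: none
[26] P0: load  L0 | P0:S(60), P1:S(60) | bus: BusRd,Flush
[27] P0: load  L4 | P0:S(74), P1:S(74) | bus: BusRd,Flush
[28] P1: store L4 := 42 | P0:I, P1:M(42) | bus: BusUpgr
[29] P0: store L2 := 11 | P0:M(11), P1:I | bus: BusUpgr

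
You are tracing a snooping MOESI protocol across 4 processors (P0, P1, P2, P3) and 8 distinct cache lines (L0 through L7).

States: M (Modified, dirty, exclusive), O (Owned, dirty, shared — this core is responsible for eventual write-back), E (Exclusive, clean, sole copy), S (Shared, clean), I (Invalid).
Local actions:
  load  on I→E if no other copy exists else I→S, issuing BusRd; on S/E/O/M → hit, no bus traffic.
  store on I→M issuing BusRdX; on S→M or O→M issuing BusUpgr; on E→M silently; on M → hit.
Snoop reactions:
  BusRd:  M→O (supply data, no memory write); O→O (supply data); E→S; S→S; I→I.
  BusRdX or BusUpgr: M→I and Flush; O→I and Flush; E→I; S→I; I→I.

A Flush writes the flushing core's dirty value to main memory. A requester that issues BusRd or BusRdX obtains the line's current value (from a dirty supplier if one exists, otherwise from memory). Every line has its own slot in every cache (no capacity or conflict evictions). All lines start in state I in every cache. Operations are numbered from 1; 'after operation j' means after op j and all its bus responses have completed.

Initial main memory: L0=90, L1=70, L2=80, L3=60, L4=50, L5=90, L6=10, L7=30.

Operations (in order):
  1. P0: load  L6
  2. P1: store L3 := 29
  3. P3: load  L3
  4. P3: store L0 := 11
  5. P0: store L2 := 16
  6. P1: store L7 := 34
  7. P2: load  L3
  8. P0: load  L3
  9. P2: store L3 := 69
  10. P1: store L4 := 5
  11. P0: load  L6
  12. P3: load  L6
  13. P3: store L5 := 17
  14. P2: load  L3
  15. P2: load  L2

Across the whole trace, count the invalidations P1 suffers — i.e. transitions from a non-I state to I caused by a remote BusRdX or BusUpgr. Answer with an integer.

invalidations = 1

1. P0: load  L6  bus=[BusRd]  L6: P0=E P1=I P2=I P3=I  mem[L6]=10
2. P1: store L3 := 29  bus=[BusRdX]  L3: P0=I P1=M P2=I P3=I  mem[L3]=60
3. P3: load  L3  bus=[BusRd]  L3: P0=I P1=O P2=I P3=S  mem[L3]=60
4. P3: store L0 := 11  bus=[BusRdX]  L0: P0=I P1=I P2=I P3=M  mem[L0]=90
5. P0: store L2 := 16  bus=[BusRdX]  L2: P0=M P1=I P2=I P3=I  mem[L2]=80
6. P1: store L7 := 34  bus=[BusRdX]  L7: P0=I P1=M P2=I P3=I  mem[L7]=30
7. P2: load  L3  bus=[BusRd]  L3: P0=I P1=O P2=S P3=S  mem[L3]=60
8. P0: load  L3  bus=[BusRd]  L3: P0=S P1=O P2=S P3=S  mem[L3]=60
9. P2: store L3 := 69  bus=[BusUpgr,Flush]  L3: P0=I P1=I P2=M P3=I  mem[L3]=29
10. P1: store L4 := 5  bus=[BusRdX]  L4: P0=I P1=M P2=I P3=I  mem[L4]=50
11. P0: load  L6  bus=[-]  L6: P0=E P1=I P2=I P3=I  mem[L6]=10
12. P3: load  L6  bus=[BusRd]  L6: P0=S P1=I P2=I P3=S  mem[L6]=10
13. P3: store L5 := 17  bus=[BusRdX]  L5: P0=I P1=I P2=I P3=M  mem[L5]=90
14. P2: load  L3  bus=[-]  L3: P0=I P1=I P2=M P3=I  mem[L3]=29
15. P2: load  L2  bus=[BusRd]  L2: P0=O P1=I P2=S P3=I  mem[L2]=80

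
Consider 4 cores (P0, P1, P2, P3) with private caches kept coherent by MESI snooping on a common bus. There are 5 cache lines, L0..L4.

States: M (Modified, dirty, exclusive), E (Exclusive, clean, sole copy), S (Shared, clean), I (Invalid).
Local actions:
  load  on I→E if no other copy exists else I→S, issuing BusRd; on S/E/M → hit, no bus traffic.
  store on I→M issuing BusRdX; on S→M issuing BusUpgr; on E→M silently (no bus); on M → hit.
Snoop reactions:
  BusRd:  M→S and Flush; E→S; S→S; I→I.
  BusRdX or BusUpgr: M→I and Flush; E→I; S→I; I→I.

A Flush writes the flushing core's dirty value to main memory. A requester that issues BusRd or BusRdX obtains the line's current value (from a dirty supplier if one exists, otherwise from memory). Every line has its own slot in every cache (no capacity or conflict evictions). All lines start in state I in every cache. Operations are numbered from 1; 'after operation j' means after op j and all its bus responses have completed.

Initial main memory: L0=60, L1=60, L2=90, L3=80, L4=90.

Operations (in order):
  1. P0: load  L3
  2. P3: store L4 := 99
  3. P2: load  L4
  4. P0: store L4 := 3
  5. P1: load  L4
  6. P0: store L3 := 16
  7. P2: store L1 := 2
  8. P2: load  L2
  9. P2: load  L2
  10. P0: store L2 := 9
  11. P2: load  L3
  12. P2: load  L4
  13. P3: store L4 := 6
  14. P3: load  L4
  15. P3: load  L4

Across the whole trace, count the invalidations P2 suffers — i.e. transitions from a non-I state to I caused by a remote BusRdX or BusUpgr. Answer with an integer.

invalidations = 3

  op1 P0: load  L3 → E/I/I/I on L3; bus BusRd; mem=80
  op2 P3: store L4 := 99 → I/I/I/M on L4; bus BusRdX; mem=90
  op3 P2: load  L4 → I/I/S/S on L4; bus BusRd Flush; mem=99
  op4 P0: store L4 := 3 → M/I/I/I on L4; bus BusRdX; mem=99
  op5 P1: load  L4 → S/S/I/I on L4; bus BusRd Flush; mem=3
  op6 P0: store L3 := 16 → M/I/I/I on L3; bus (none); mem=80
  op7 P2: store L1 := 2 → I/I/M/I on L1; bus BusRdX; mem=60
  op8 P2: load  L2 → I/I/E/I on L2; bus BusRd; mem=90
  op9 P2: load  L2 → I/I/E/I on L2; bus (none); mem=90
  op10 P0: store L2 := 9 → M/I/I/I on L2; bus BusRdX; mem=90
  op11 P2: load  L3 → S/I/S/I on L3; bus BusRd Flush; mem=16
  op12 P2: load  L4 → S/S/S/I on L4; bus BusRd; mem=3
  op13 P3: store L4 := 6 → I/I/I/M on L4; bus BusRdX; mem=3
  op14 P3: load  L4 → I/I/I/M on L4; bus (none); mem=3
  op15 P3: load  L4 → I/I/I/M on L4; bus (none); mem=3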